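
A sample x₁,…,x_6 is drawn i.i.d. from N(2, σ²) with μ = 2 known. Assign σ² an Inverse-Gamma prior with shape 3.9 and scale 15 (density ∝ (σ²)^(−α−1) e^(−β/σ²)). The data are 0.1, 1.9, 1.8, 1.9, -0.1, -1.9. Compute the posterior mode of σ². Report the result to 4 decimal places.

σ̂²_MAP = 3.3728

Sum of squared deviations about the known mean: SS = (0.1−2)² + (1.9−2)² + (1.8−2)² + (1.9−2)² + (-0.1−2)² + (-1.9−2)² = 23.29.
The Normal likelihood contributes (σ²)^(−n/2) exp(−SS/(2σ²)), so the posterior is Inverse-Gamma(α + n/2, β + SS/2) = Inverse-Gamma(6.9, 26.645).
The mode of Inverse-Gamma(a, b) is b/(a+1) = 26.645/7.9 ≈ 3.3728.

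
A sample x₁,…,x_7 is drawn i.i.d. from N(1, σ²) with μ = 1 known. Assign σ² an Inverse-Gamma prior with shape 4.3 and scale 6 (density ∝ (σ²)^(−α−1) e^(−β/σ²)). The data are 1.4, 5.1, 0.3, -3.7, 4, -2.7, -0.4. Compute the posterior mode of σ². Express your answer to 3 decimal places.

σ̂²_MAP = 4.330

Sum of squared deviations about the known mean: SS = (1.4−1)² + (5.1−1)² + (0.3−1)² + (-3.7−1)² + (4−1)² + (-2.7−1)² + (-0.4−1)² = 64.2.
The Normal likelihood contributes (σ²)^(−n/2) exp(−SS/(2σ²)), so the posterior is Inverse-Gamma(α + n/2, β + SS/2) = Inverse-Gamma(7.8, 38.1).
The mode of Inverse-Gamma(a, b) is b/(a+1) = 38.1/8.8 ≈ 4.330.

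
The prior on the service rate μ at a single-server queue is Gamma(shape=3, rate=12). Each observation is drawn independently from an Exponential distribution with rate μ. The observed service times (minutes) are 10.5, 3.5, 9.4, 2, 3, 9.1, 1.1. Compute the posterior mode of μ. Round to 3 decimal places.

The Exponential(rate=μ) likelihood is ∝ μ^n e^(−μΣtᵢ). Here n = 7 and Σtᵢ = 10.5 + 3.5 + 9.4 + 2 + 3 + 9.1 + 1.1 = 38.6.
Posterior ∝ μ^2e^(−12μ) · μ^7e^(−38.6μ) = μ^9e^(−50.6μ), i.e. Gamma(10, 50.6).
Mode = (a−1)/b = 9/50.6 ≈ 0.178.

μ̂_MAP = 0.178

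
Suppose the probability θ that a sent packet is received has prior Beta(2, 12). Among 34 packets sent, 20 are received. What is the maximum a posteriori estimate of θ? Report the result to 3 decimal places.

θ̂_MAP = 0.457

Prior: Beta(2, 12).
Data: 20 successes in 34 trials. The binomial likelihood contributes θ^20(1−θ)^14, so the posterior is Beta(2+20, 12+14) = Beta(22, 26).
For Beta(a, b) with a, b > 1 the mode is (a−1)/(a+b−2) = 21/46 ≈ 0.457.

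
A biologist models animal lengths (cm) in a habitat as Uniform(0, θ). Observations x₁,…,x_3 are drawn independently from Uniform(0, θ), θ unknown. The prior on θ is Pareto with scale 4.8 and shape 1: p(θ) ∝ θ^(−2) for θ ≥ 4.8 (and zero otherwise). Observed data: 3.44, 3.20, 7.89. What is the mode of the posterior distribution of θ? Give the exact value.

θ̂_MAP = 7.89

The Uniform(0, θ) likelihood is θ^(−n) for θ ≥ max(xᵢ), zero otherwise. Here max(xᵢ) = 7.89.
Posterior ∝ θ^(−2) · θ^(−3) = θ^(−5) on θ ≥ max(4.8, 7.89) = 7.89.
This density is strictly decreasing in θ, so the posterior mode lies at the lower boundary of the support.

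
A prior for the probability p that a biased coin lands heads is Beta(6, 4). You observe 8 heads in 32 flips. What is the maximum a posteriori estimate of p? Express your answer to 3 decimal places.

p̂_MAP = 0.325

Prior: Beta(6, 4).
Data: 8 successes in 32 trials. The binomial likelihood contributes p^8(1−p)^24, so the posterior is Beta(6+8, 4+24) = Beta(14, 28).
For Beta(a, b) with a, b > 1 the mode is (a−1)/(a+b−2) = 13/40 ≈ 0.325.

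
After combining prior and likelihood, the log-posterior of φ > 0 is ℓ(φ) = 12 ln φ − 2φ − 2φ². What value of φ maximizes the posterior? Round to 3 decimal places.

φ̂_MAP = 1.500

ℓ'(φ) = 12/φ − 2 − 4φ. Setting this to zero and multiplying by φ: 4φ² + 2φ − 12 = 0.
φ = (−2 + √(2² + 4·4·12)) / (2·4) = (−2 + √196) / 8 = (−2 + 14)/8 = 3/2.
ℓ''(φ) = −12/φ² − 4 < 0, confirming a maximum.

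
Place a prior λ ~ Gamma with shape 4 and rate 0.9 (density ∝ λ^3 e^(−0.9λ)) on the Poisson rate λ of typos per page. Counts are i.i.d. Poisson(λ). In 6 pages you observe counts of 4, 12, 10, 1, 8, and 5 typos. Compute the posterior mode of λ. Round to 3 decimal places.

Σxᵢ = 4+12+10+1+8+5 = 40, with n = 6.
Posterior ∝ λ^3e^(−0.9λ) · λ^40e^(−6λ) = λ^43e^(−6.9λ), i.e. Gamma(shape=44, rate=6.9).
The mode of a Gamma(a, b) with a ≥ 1 (shape–rate) is (a−1)/b = 43/6.9 ≈ 6.232.

λ̂_MAP = 6.232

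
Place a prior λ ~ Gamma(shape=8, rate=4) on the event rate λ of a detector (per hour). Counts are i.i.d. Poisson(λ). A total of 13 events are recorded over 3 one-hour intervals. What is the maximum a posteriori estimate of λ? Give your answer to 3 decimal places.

Σxᵢ = 13, n = 3.
Posterior ∝ λ^7e^(−4λ) · λ^13e^(−3λ) = λ^20e^(−7λ), i.e. Gamma(shape=21, rate=7).
The mode of a Gamma(a, b) with a ≥ 1 (shape–rate) is (a−1)/b = 20/7 ≈ 2.857.

λ̂_MAP = 2.857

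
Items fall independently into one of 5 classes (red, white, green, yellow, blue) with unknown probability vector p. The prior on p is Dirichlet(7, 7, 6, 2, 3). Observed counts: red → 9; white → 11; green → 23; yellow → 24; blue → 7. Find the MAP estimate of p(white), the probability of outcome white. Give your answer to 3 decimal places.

MAP estimate of p(white) = 0.181

The posterior is Dirichlet(αᵢ + nᵢ) = Dirichlet(16, 18, 29, 26, 10).
For a Dirichlet(a₁,…,a_K) with all aᵢ > 1, the mode has j-th component (aⱼ − 1)/(Σaᵢ − K).
Here Σaᵢ = 99 and K = 5, so p(white) = (18 − 1)/(99 − 5) = 17/94 ≈ 0.181.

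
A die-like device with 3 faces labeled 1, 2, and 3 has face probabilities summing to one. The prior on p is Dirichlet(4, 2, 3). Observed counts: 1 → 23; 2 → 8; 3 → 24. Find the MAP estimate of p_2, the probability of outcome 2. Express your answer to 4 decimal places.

The posterior is Dirichlet(αᵢ + nᵢ) = Dirichlet(27, 10, 27).
For a Dirichlet(a₁,…,a_K) with all aᵢ > 1, the mode has j-th component (aⱼ − 1)/(Σaᵢ − K).
Here Σaᵢ = 64 and K = 3, so p_2 = (10 − 1)/(64 − 3) = 9/61 ≈ 0.1475.

MAP estimate: 0.1475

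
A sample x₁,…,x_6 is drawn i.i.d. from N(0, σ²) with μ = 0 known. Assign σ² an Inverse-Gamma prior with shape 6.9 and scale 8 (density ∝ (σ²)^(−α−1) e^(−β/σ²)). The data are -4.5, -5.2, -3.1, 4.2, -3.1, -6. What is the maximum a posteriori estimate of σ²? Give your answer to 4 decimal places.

Sum of squared deviations about the known mean: SS = (-4.5−0)² + (-5.2−0)² + (-3.1−0)² + (4.2−0)² + (-3.1−0)² + (-6−0)² = 120.15.
The Normal likelihood contributes (σ²)^(−n/2) exp(−SS/(2σ²)), so the posterior is Inverse-Gamma(α + n/2, β + SS/2) = Inverse-Gamma(9.9, 68.075).
The mode of Inverse-Gamma(a, b) is b/(a+1) = 68.075/10.9 ≈ 6.2454.

σ̂²_MAP = 6.2454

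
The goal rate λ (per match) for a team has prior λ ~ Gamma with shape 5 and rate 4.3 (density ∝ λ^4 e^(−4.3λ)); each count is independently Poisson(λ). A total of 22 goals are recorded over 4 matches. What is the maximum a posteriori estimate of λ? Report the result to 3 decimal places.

Σxᵢ = 22, n = 4.
Posterior ∝ λ^4e^(−4.3λ) · λ^22e^(−4λ) = λ^26e^(−8.3λ), i.e. Gamma(shape=27, rate=8.3).
The mode of a Gamma(a, b) with a ≥ 1 (shape–rate) is (a−1)/b = 26/8.3 ≈ 3.133.

λ̂_MAP = 3.133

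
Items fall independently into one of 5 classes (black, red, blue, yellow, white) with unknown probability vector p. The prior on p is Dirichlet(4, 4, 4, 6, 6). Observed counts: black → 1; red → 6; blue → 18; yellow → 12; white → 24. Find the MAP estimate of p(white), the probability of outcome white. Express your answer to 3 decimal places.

MAP estimate of p(white) = 0.363

The posterior is Dirichlet(αᵢ + nᵢ) = Dirichlet(5, 10, 22, 18, 30).
For a Dirichlet(a₁,…,a_K) with all aᵢ > 1, the mode has j-th component (aⱼ − 1)/(Σaᵢ − K).
Here Σaᵢ = 85 and K = 5, so p(white) = (30 − 1)/(85 − 5) = 29/80 ≈ 0.363.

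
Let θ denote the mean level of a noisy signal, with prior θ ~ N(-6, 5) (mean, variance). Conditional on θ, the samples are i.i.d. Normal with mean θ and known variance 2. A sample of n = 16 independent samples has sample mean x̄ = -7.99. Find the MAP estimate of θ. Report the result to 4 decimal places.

n = 16, x̄ = -7.99.
For a Normal prior and Normal likelihood with known variance, the posterior is Normal; its mode equals its mean, the precision-weighted average.
Prior precision 1/σ₀² = 1/5 = 0.2; data precision n/σ² = 16/2 = 8.
θ̂ = (0.2·(-6) + 8·(-7.99)) / (0.2 + 8) = (-65.12)/8.2 = -1628/205 ≈ -7.9415.

θ̂_MAP = -7.9415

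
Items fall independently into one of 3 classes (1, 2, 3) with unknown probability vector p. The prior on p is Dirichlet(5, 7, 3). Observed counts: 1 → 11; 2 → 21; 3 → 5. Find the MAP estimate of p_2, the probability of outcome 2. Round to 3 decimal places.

The posterior is Dirichlet(αᵢ + nᵢ) = Dirichlet(16, 28, 8).
For a Dirichlet(a₁,…,a_K) with all aᵢ > 1, the mode has j-th component (aⱼ − 1)/(Σaᵢ − K).
Here Σaᵢ = 52 and K = 3, so p_2 = (28 − 1)/(52 − 3) = 27/49 ≈ 0.551.

MAP estimate: 0.551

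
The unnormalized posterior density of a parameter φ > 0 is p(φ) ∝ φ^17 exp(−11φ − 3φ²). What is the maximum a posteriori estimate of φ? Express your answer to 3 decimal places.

ℓ'(φ) = 17/φ − 11 − 6φ. Setting this to zero and multiplying by φ: 6φ² + 11φ − 17 = 0.
φ = (−11 + √(11² + 4·6·17)) / (2·6) = (−11 + √529) / 12 = (−11 + 23)/12 = 1.
ℓ''(φ) = −17/φ² − 6 < 0, confirming a maximum.

φ̂_MAP = 1.000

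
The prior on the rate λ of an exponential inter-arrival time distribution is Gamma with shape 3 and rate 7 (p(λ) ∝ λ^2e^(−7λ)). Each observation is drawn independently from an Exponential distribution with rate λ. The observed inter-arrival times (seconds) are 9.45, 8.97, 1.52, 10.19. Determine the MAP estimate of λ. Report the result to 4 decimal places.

The Exponential(rate=λ) likelihood is ∝ λ^n e^(−λΣtᵢ). Here n = 4 and Σtᵢ = 9.45 + 8.97 + 1.52 + 10.19 = 30.13.
Posterior ∝ λ^2e^(−7λ) · λ^4e^(−30.13λ) = λ^6e^(−37.13λ), i.e. Gamma(7, 37.13).
Mode = (a−1)/b = 6/37.13 ≈ 0.1616.

λ̂_MAP = 0.1616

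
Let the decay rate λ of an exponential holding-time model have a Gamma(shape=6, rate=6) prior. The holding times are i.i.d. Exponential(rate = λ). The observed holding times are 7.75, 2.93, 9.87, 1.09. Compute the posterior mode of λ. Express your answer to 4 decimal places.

λ̂_MAP = 0.3256

The Exponential(rate=λ) likelihood is ∝ λ^n e^(−λΣtᵢ). Here n = 4 and Σtᵢ = 7.75 + 2.93 + 9.87 + 1.09 = 21.64.
Posterior ∝ λ^5e^(−6λ) · λ^4e^(−21.64λ) = λ^9e^(−27.64λ), i.e. Gamma(10, 27.64).
Mode = (a−1)/b = 9/27.64 ≈ 0.3256.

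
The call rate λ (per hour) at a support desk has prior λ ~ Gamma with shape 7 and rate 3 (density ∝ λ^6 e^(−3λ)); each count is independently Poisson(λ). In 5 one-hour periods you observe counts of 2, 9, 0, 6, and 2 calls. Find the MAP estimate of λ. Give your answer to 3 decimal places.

Σxᵢ = 2+9+0+6+2 = 19, with n = 5.
Posterior ∝ λ^6e^(−3λ) · λ^19e^(−5λ) = λ^25e^(−8λ), i.e. Gamma(shape=26, rate=8).
The mode of a Gamma(a, b) with a ≥ 1 (shape–rate) is (a−1)/b = 25/8 ≈ 3.125.

λ̂_MAP = 3.125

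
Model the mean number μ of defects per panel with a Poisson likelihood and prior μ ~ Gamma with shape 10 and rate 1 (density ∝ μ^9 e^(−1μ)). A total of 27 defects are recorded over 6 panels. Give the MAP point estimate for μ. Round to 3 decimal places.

μ̂_MAP = 5.143

Σxᵢ = 27, n = 6.
Posterior ∝ μ^9e^(−1μ) · μ^27e^(−6μ) = μ^36e^(−7μ), i.e. Gamma(shape=37, rate=7).
The mode of a Gamma(a, b) with a ≥ 1 (shape–rate) is (a−1)/b = 36/7 ≈ 5.143.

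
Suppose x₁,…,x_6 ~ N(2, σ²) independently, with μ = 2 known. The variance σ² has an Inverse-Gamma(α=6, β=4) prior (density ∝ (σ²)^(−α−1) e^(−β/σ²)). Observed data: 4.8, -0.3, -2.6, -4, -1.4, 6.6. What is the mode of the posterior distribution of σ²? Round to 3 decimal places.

Sum of squared deviations about the known mean: SS = (4.8−2)² + (-0.3−2)² + (-2.6−2)² + (-4−2)² + (-1.4−2)² + (6.6−2)² = 103.01.
The Normal likelihood contributes (σ²)^(−n/2) exp(−SS/(2σ²)), so the posterior is Inverse-Gamma(α + n/2, β + SS/2) = Inverse-Gamma(9, 55.505).
The mode of Inverse-Gamma(a, b) is b/(a+1) = 55.505/10 ≈ 5.551.

σ̂²_MAP = 5.551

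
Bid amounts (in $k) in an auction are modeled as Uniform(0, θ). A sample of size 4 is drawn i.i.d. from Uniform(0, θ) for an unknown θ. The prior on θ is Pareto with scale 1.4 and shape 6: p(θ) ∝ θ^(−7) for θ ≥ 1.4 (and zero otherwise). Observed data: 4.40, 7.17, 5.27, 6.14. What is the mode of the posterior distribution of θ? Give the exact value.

The Uniform(0, θ) likelihood is θ^(−n) for θ ≥ max(xᵢ), zero otherwise. Here max(xᵢ) = 7.17.
Posterior ∝ θ^(−7) · θ^(−4) = θ^(−11) on θ ≥ max(1.4, 7.17) = 7.17.
This density is strictly decreasing in θ, so the posterior mode lies at the lower boundary of the support.

θ̂_MAP = 7.17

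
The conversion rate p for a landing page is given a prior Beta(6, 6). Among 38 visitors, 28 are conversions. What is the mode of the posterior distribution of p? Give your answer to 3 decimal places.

p̂_MAP = 0.688

Prior: Beta(6, 6).
Data: 28 successes in 38 trials. The binomial likelihood contributes p^28(1−p)^10, so the posterior is Beta(6+28, 6+10) = Beta(34, 16).
For Beta(a, b) with a, b > 1 the mode is (a−1)/(a+b−2) = 33/48 ≈ 0.688.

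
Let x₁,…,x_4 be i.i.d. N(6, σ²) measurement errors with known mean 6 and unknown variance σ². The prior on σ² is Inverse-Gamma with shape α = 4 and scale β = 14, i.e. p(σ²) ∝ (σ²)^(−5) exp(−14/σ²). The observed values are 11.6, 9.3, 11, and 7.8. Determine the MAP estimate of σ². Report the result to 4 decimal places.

Sum of squared deviations about the known mean: SS = (11.6−6)² + (9.3−6)² + (11−6)² + (7.8−6)² = 70.49.
The Normal likelihood contributes (σ²)^(−n/2) exp(−SS/(2σ²)), so the posterior is Inverse-Gamma(α + n/2, β + SS/2) = Inverse-Gamma(6, 49.245).
The mode of Inverse-Gamma(a, b) is b/(a+1) = 49.245/7 ≈ 7.0350.

σ̂²_MAP = 7.0350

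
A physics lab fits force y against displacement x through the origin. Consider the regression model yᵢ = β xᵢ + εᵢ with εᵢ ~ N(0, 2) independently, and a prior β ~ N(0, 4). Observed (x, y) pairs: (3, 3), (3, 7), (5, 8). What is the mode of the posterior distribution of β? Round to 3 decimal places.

β̂_MAP = 1.609

log p(β | y) = −Σ(yᵢ − βxᵢ)²/(2·2) − β²/(2·4) + const.
Setting the derivative to zero: Σxᵢ(yᵢ − βxᵢ)/2 − β/4 = 0, so β = Σxᵢyᵢ / (Σxᵢ² + σ²/τ²).
Σxᵢyᵢ = 3·3 + 3·7 + 5·8 = 70; Σxᵢ² = 43; σ²/τ² = 0.5.
β̂_MAP = 70 / (43 + 0.5) = 70/43.5 ≈ 1.609.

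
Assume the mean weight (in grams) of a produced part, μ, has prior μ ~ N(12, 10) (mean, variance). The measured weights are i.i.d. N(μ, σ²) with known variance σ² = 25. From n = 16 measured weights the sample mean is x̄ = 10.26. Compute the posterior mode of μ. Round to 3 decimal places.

n = 16, x̄ = 10.26.
For a Normal prior and Normal likelihood with known variance, the posterior is Normal; its mode equals its mean, the precision-weighted average.
Prior precision 1/σ₀² = 1/10 = 0.1; data precision n/σ² = 16/25 = 0.64.
μ̂ = (0.1·12 + 0.64·10.26) / (0.1 + 0.64) = 7.7664/0.74 = 9708/925 ≈ 10.495.

μ̂_MAP = 10.495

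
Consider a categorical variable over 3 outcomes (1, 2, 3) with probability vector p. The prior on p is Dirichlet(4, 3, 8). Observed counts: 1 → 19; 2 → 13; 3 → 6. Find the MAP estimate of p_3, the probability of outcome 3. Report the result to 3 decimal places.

The posterior is Dirichlet(αᵢ + nᵢ) = Dirichlet(23, 16, 14).
For a Dirichlet(a₁,…,a_K) with all aᵢ > 1, the mode has j-th component (aⱼ − 1)/(Σaᵢ − K).
Here Σaᵢ = 53 and K = 3, so p_3 = (14 − 1)/(53 − 3) = 13/50 ≈ 0.260.

MAP estimate: 0.260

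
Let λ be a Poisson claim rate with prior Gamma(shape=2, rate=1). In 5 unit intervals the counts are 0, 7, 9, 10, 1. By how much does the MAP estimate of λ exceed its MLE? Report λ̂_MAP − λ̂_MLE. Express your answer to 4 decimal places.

Σxᵢ = 27. Posterior is Gamma(29, 6); MAP = (29−1)/6 = 28/6 ≈ 4.66667.
MLE = x̄ = 27/5 ≈ 5.40000.
Difference = 28/6 − 27/5 = -11/15 ≈ -0.7333.

MAP − MLE = -0.7333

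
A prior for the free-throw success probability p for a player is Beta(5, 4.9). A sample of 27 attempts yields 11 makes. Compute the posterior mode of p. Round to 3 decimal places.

Prior: Beta(5, 4.9).
Data: 11 successes in 27 trials. The binomial likelihood contributes p^11(1−p)^16, so the posterior is Beta(5+11, 4.9+16) = Beta(16, 20.9).
For Beta(a, b) with a, b > 1 the mode is (a−1)/(a+b−2) = 15/34.9 ≈ 0.430.

p̂_MAP = 0.430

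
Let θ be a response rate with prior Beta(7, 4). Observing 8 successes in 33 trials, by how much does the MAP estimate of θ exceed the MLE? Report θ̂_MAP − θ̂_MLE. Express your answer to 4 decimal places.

Posterior is Beta(15, 29); MAP = (15−1)/(44−2) = 14/42 ≈ 0.33333.
MLE ignores the prior: θ̂_MLE = k/n = 8/33 ≈ 0.24242.
Difference = 14/42 − 8/33 = 1/11 ≈ 0.0909.

MAP − MLE = 0.0909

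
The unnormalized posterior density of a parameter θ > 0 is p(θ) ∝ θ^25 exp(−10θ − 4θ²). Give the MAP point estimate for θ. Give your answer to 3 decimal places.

θ̂_MAP = 1.250

ℓ'(θ) = 25/θ − 10 − 8θ. Setting this to zero and multiplying by θ: 8θ² + 10θ − 25 = 0.
θ = (−10 + √(10² + 4·8·25)) / (2·8) = (−10 + √900) / 16 = (−10 + 30)/16 = 5/4.
ℓ''(θ) = −25/θ² − 8 < 0, confirming a maximum.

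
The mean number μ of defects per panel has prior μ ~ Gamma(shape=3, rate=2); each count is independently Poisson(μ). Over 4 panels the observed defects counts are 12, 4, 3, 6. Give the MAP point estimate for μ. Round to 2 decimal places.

Σxᵢ = 12+4+3+6 = 25, with n = 4.
Posterior ∝ μ^2e^(−2μ) · μ^25e^(−4μ) = μ^27e^(−6μ), i.e. Gamma(shape=28, rate=6).
The mode of a Gamma(a, b) with a ≥ 1 (shape–rate) is (a−1)/b = 27/6 ≈ 4.50.

μ̂_MAP = 4.50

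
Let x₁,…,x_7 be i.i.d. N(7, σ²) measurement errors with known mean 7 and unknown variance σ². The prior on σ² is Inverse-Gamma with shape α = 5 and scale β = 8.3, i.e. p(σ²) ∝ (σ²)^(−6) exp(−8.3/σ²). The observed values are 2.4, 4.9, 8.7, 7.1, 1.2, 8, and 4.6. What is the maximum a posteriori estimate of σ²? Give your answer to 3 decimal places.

σ̂²_MAP = 4.498

Sum of squared deviations about the known mean: SS = (2.4−7)² + (4.9−7)² + (8.7−7)² + (7.1−7)² + (1.2−7)² + (8−7)² + (4.6−7)² = 68.87.
The Normal likelihood contributes (σ²)^(−n/2) exp(−SS/(2σ²)), so the posterior is Inverse-Gamma(α + n/2, β + SS/2) = Inverse-Gamma(8.5, 42.735).
The mode of Inverse-Gamma(a, b) is b/(a+1) = 42.735/9.5 ≈ 4.498.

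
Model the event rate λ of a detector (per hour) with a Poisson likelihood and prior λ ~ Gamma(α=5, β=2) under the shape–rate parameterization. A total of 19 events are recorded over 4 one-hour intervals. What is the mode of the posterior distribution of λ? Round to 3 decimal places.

λ̂_MAP = 3.833

Σxᵢ = 19, n = 4.
Posterior ∝ λ^4e^(−2λ) · λ^19e^(−4λ) = λ^23e^(−6λ), i.e. Gamma(shape=24, rate=6).
The mode of a Gamma(a, b) with a ≥ 1 (shape–rate) is (a−1)/b = 23/6 ≈ 3.833.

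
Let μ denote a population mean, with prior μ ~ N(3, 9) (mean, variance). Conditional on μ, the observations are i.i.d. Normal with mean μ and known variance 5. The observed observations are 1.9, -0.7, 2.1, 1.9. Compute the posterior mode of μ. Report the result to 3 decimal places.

n = 4; x̄ = (1.9 + (-0.7) + 2.1 + 1.9)/4 = 5.2/4 = 1.3.
For a Normal prior and Normal likelihood with known variance, the posterior is Normal; its mode equals its mean, the precision-weighted average.
Prior precision 1/σ₀² = 1/9; data precision n/σ² = 4/5 = 0.8.
μ̂ = ((1/9)·3 + 0.8·1.3) / (1/9 + 0.8) = (103/75)/(41/45) = 309/205 ≈ 1.507.

μ̂_MAP = 1.507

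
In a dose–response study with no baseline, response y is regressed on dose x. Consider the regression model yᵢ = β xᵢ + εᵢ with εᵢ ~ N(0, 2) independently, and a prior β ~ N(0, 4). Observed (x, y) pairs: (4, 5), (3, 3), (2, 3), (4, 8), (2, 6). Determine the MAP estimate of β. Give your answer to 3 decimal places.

log p(β | y) = −Σ(yᵢ − βxᵢ)²/(2·2) − β²/(2·4) + const.
Setting the derivative to zero: Σxᵢ(yᵢ − βxᵢ)/2 − β/4 = 0, so β = Σxᵢyᵢ / (Σxᵢ² + σ²/τ²).
Σxᵢyᵢ = 4·5 + 3·3 + 2·3 + 4·8 + 2·6 = 79; Σxᵢ² = 49; σ²/τ² = 0.5.
β̂_MAP = 79 / (49 + 0.5) = 79/49.5 ≈ 1.596.

β̂_MAP = 1.596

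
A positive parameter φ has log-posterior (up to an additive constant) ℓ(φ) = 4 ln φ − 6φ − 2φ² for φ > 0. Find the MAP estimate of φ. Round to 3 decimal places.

φ̂_MAP = 0.500

ℓ'(φ) = 4/φ − 6 − 4φ. Setting this to zero and multiplying by φ: 4φ² + 6φ − 4 = 0.
φ = (−6 + √(6² + 4·4·4)) / (2·4) = (−6 + √100) / 8 = (−6 + 10)/8 = 1/2.
ℓ''(φ) = −4/φ² − 4 < 0, confirming a maximum.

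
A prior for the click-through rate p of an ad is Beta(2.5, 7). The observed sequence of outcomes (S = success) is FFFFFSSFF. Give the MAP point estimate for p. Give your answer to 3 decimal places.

Prior: Beta(2.5, 7).
Data: 2 successes in 9 trials (from the sequence). The binomial likelihood contributes p^2(1−p)^7, so the posterior is Beta(2.5+2, 7+7) = Beta(4.5, 14).
For Beta(a, b) with a, b > 1 the mode is (a−1)/(a+b−2) = 3.5/16.5 ≈ 0.212.

p̂_MAP = 0.212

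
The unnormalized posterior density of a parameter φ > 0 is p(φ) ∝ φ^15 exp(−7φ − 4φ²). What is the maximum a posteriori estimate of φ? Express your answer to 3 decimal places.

φ̂_MAP = 1.000

ℓ'(φ) = 15/φ − 7 − 8φ. Setting this to zero and multiplying by φ: 8φ² + 7φ − 15 = 0.
φ = (−7 + √(7² + 4·8·15)) / (2·8) = (−7 + √529) / 16 = (−7 + 23)/16 = 1.
ℓ''(φ) = −15/φ² − 8 < 0, confirming a maximum.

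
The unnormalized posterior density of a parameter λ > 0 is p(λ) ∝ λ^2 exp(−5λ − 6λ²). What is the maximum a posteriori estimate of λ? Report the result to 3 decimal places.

λ̂_MAP = 0.250

ℓ'(λ) = 2/λ − 5 − 12λ. Setting this to zero and multiplying by λ: 12λ² + 5λ − 2 = 0.
λ = (−5 + √(5² + 4·12·2)) / (2·12) = (−5 + √121) / 24 = (−5 + 11)/24 = 1/4.
ℓ''(λ) = −2/λ² − 12 < 0, confirming a maximum.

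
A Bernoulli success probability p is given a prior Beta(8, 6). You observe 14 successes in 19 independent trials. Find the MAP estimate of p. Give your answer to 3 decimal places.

Prior: Beta(8, 6).
Data: 14 successes in 19 trials. The binomial likelihood contributes p^14(1−p)^5, so the posterior is Beta(8+14, 6+5) = Beta(22, 11).
For Beta(a, b) with a, b > 1 the mode is (a−1)/(a+b−2) = 21/31 ≈ 0.677.

p̂_MAP = 0.677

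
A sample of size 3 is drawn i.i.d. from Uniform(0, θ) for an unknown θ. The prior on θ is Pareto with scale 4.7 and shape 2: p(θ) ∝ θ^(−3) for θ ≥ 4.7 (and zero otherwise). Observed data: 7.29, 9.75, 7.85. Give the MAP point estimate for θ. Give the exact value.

The Uniform(0, θ) likelihood is θ^(−n) for θ ≥ max(xᵢ), zero otherwise. Here max(xᵢ) = 9.75.
Posterior ∝ θ^(−3) · θ^(−3) = θ^(−6) on θ ≥ max(4.7, 9.75) = 9.75.
This density is strictly decreasing in θ, so the posterior mode lies at the lower boundary of the support.

θ̂_MAP = 9.75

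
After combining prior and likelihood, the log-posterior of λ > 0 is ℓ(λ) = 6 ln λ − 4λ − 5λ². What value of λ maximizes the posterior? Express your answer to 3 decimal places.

λ̂_MAP = 0.600

ℓ'(λ) = 6/λ − 4 − 10λ. Setting this to zero and multiplying by λ: 10λ² + 4λ − 6 = 0.
λ = (−4 + √(4² + 4·10·6)) / (2·10) = (−4 + √256) / 20 = (−4 + 16)/20 = 3/5.
ℓ''(λ) = −6/λ² − 10 < 0, confirming a maximum.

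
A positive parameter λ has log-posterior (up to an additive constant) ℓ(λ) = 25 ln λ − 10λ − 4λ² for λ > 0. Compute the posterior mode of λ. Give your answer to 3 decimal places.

λ̂_MAP = 1.250

ℓ'(λ) = 25/λ − 10 − 8λ. Setting this to zero and multiplying by λ: 8λ² + 10λ − 25 = 0.
λ = (−10 + √(10² + 4·8·25)) / (2·8) = (−10 + √900) / 16 = (−10 + 30)/16 = 5/4.
ℓ''(λ) = −25/λ² − 8 < 0, confirming a maximum.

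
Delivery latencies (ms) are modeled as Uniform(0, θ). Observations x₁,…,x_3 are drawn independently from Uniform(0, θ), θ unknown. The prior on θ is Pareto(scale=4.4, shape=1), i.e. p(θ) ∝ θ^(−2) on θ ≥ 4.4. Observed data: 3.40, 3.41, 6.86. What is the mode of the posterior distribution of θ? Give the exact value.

θ̂_MAP = 6.86

The Uniform(0, θ) likelihood is θ^(−n) for θ ≥ max(xᵢ), zero otherwise. Here max(xᵢ) = 6.86.
Posterior ∝ θ^(−2) · θ^(−3) = θ^(−5) on θ ≥ max(4.4, 6.86) = 6.86.
This density is strictly decreasing in θ, so the posterior mode lies at the lower boundary of the support.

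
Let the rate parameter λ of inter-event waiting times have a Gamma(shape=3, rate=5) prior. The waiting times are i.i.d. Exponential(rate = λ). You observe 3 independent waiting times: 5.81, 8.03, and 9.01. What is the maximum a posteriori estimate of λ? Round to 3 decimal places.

λ̂_MAP = 0.180

The Exponential(rate=λ) likelihood is ∝ λ^n e^(−λΣtᵢ). Here n = 3 and Σtᵢ = 5.81 + 8.03 + 9.01 = 22.85.
Posterior ∝ λ^2e^(−5λ) · λ^3e^(−22.85λ) = λ^5e^(−27.85λ), i.e. Gamma(6, 27.85).
Mode = (a−1)/b = 5/27.85 ≈ 0.180.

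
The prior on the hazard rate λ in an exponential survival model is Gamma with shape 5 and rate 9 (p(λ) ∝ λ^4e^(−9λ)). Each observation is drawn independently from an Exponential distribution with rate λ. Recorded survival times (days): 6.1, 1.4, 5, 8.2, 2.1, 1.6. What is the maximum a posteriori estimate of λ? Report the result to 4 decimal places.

λ̂_MAP = 0.2994

The Exponential(rate=λ) likelihood is ∝ λ^n e^(−λΣtᵢ). Here n = 6 and Σtᵢ = 6.1 + 1.4 + 5 + 8.2 + 2.1 + 1.6 = 24.4.
Posterior ∝ λ^4e^(−9λ) · λ^6e^(−24.4λ) = λ^10e^(−33.4λ), i.e. Gamma(11, 33.4).
Mode = (a−1)/b = 10/33.4 ≈ 0.2994.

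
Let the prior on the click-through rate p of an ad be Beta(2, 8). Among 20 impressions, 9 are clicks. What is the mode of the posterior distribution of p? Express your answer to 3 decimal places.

p̂_MAP = 0.357

Prior: Beta(2, 8).
Data: 9 successes in 20 trials. The binomial likelihood contributes p^9(1−p)^11, so the posterior is Beta(2+9, 8+11) = Beta(11, 19).
For Beta(a, b) with a, b > 1 the mode is (a−1)/(a+b−2) = 10/28 ≈ 0.357.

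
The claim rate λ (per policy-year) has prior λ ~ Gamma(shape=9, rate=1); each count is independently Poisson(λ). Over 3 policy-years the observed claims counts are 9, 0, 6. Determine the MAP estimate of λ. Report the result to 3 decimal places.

λ̂_MAP = 5.750

Σxᵢ = 9+0+6 = 15, with n = 3.
Posterior ∝ λ^8e^(−1λ) · λ^15e^(−3λ) = λ^23e^(−4λ), i.e. Gamma(shape=24, rate=4).
The mode of a Gamma(a, b) with a ≥ 1 (shape–rate) is (a−1)/b = 23/4 ≈ 5.750.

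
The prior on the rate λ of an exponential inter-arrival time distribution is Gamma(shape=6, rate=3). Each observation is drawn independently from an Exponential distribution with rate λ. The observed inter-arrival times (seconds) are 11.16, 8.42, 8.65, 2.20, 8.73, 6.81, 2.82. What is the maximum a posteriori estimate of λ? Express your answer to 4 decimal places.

The Exponential(rate=λ) likelihood is ∝ λ^n e^(−λΣtᵢ). Here n = 7 and Σtᵢ = 11.16 + 8.42 + 8.65 + 2.20 + 8.73 + 6.81 + 2.82 = 48.79.
Posterior ∝ λ^5e^(−3λ) · λ^7e^(−48.79λ) = λ^12e^(−51.79λ), i.e. Gamma(13, 51.79).
Mode = (a−1)/b = 12/51.79 ≈ 0.2317.

λ̂_MAP = 0.2317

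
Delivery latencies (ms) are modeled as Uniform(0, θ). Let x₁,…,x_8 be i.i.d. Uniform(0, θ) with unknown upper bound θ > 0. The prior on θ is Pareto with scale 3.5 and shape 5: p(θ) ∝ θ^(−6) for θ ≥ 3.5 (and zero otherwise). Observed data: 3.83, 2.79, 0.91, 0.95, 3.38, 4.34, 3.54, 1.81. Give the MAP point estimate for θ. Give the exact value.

θ̂_MAP = 4.34

The Uniform(0, θ) likelihood is θ^(−n) for θ ≥ max(xᵢ), zero otherwise. Here max(xᵢ) = 4.34.
Posterior ∝ θ^(−6) · θ^(−8) = θ^(−14) on θ ≥ max(3.5, 4.34) = 4.34.
This density is strictly decreasing in θ, so the posterior mode lies at the lower boundary of the support.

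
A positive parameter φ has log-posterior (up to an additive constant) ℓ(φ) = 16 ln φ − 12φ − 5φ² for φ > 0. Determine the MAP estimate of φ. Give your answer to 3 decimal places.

φ̂_MAP = 0.800

ℓ'(φ) = 16/φ − 12 − 10φ. Setting this to zero and multiplying by φ: 10φ² + 12φ − 16 = 0.
φ = (−12 + √(12² + 4·10·16)) / (2·10) = (−12 + √784) / 20 = (−12 + 28)/20 = 4/5.
ℓ''(φ) = −16/φ² − 10 < 0, confirming a maximum.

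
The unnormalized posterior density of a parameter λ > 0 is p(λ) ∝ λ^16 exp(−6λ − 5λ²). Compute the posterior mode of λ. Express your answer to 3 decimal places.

ℓ'(λ) = 16/λ − 6 − 10λ. Setting this to zero and multiplying by λ: 10λ² + 6λ − 16 = 0.
λ = (−6 + √(6² + 4·10·16)) / (2·10) = (−6 + √676) / 20 = (−6 + 26)/20 = 1.
ℓ''(λ) = −16/λ² − 10 < 0, confirming a maximum.

λ̂_MAP = 1.000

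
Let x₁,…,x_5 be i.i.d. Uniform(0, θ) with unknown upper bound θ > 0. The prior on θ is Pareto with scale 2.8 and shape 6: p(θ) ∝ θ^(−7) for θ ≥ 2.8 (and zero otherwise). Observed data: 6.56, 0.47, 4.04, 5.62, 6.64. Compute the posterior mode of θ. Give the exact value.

The Uniform(0, θ) likelihood is θ^(−n) for θ ≥ max(xᵢ), zero otherwise. Here max(xᵢ) = 6.64.
Posterior ∝ θ^(−7) · θ^(−5) = θ^(−12) on θ ≥ max(2.8, 6.64) = 6.64.
This density is strictly decreasing in θ, so the posterior mode lies at the lower boundary of the support.

θ̂_MAP = 6.64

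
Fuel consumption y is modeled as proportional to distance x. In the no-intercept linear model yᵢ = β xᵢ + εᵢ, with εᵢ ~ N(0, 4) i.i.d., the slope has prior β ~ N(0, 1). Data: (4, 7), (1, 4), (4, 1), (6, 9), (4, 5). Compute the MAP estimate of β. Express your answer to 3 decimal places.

log p(β | y) = −Σ(yᵢ − βxᵢ)²/(2·4) − β²/(2·1) + const.
Setting the derivative to zero: Σxᵢ(yᵢ − βxᵢ)/4 − β/1 = 0, so β = Σxᵢyᵢ / (Σxᵢ² + σ²/τ²).
Σxᵢyᵢ = 4·7 + 1·4 + 4·1 + 6·9 + 4·5 = 110; Σxᵢ² = 85; σ²/τ² = 4.
β̂_MAP = 110 / (85 + 4) = 110/89 ≈ 1.236.

β̂_MAP = 1.236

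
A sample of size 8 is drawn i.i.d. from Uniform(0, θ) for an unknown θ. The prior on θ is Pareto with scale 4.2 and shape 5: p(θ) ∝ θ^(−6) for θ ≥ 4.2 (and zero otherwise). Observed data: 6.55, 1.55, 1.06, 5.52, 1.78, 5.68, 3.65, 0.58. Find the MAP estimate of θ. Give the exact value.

θ̂_MAP = 6.55

The Uniform(0, θ) likelihood is θ^(−n) for θ ≥ max(xᵢ), zero otherwise. Here max(xᵢ) = 6.55.
Posterior ∝ θ^(−6) · θ^(−8) = θ^(−14) on θ ≥ max(4.2, 6.55) = 6.55.
This density is strictly decreasing in θ, so the posterior mode lies at the lower boundary of the support.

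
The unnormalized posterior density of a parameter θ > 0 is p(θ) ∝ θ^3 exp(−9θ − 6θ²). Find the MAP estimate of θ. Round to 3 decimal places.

θ̂_MAP = 0.250

ℓ'(θ) = 3/θ − 9 − 12θ. Setting this to zero and multiplying by θ: 12θ² + 9θ − 3 = 0.
θ = (−9 + √(9² + 4·12·3)) / (2·12) = (−9 + √225) / 24 = (−9 + 15)/24 = 1/4.
ℓ''(θ) = −3/θ² − 12 < 0, confirming a maximum.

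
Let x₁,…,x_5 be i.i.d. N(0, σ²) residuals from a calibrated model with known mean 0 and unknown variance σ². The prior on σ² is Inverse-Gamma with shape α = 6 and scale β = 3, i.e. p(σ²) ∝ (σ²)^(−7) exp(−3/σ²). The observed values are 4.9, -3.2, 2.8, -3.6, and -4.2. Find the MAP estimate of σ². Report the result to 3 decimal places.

σ̂²_MAP = 4.142

Sum of squared deviations about the known mean: SS = (4.9−0)² + (-3.2−0)² + (2.8−0)² + (-3.6−0)² + (-4.2−0)² = 72.69.
The Normal likelihood contributes (σ²)^(−n/2) exp(−SS/(2σ²)), so the posterior is Inverse-Gamma(α + n/2, β + SS/2) = Inverse-Gamma(8.5, 39.345).
The mode of Inverse-Gamma(a, b) is b/(a+1) = 39.345/9.5 ≈ 4.142.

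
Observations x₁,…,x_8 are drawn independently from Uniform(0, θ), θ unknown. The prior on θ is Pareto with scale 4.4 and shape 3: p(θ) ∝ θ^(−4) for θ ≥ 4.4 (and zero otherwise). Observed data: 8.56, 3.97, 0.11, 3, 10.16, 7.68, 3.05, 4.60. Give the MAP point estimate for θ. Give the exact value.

θ̂_MAP = 10.16

The Uniform(0, θ) likelihood is θ^(−n) for θ ≥ max(xᵢ), zero otherwise. Here max(xᵢ) = 10.16.
Posterior ∝ θ^(−4) · θ^(−8) = θ^(−12) on θ ≥ max(4.4, 10.16) = 10.16.
This density is strictly decreasing in θ, so the posterior mode lies at the lower boundary of the support.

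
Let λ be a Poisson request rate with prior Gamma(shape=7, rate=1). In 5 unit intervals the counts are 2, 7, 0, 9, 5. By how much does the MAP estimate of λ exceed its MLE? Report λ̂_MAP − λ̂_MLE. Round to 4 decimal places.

MAP − MLE = 0.2333

Σxᵢ = 23. Posterior is Gamma(30, 6); MAP = (30−1)/6 = 29/6 ≈ 4.83333.
MLE = x̄ = 23/5 ≈ 4.60000.
Difference = 29/6 − 23/5 = 7/30 ≈ 0.2333.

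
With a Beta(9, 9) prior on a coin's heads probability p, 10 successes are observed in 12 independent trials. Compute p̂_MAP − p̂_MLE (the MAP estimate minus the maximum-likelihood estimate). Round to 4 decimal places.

Posterior is Beta(19, 11); MAP = (19−1)/(30−2) = 18/28 ≈ 0.64286.
MLE ignores the prior: p̂_MLE = k/n = 10/12 ≈ 0.83333.
Difference = 18/28 − 10/12 = -4/21 ≈ -0.1905.

MAP − MLE = -0.1905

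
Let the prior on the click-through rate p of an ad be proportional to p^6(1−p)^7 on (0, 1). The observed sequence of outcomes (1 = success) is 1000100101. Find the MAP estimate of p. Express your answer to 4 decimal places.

The prior density ∝ p^6(1−p)^7 is the kernel of Beta(7, 8).
Data: 4 successes in 10 trials (from the sequence). The binomial likelihood contributes p^4(1−p)^6, so the posterior is Beta(7+4, 8+6) = Beta(11, 14).
For Beta(a, b) with a, b > 1 the mode is (a−1)/(a+b−2) = 10/23 ≈ 0.4348.

p̂_MAP = 0.4348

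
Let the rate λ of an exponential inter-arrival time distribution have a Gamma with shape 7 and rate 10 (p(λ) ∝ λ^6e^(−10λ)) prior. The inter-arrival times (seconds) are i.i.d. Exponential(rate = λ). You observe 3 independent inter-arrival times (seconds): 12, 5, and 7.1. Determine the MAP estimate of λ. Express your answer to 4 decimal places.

The Exponential(rate=λ) likelihood is ∝ λ^n e^(−λΣtᵢ). Here n = 3 and Σtᵢ = 12 + 5 + 7.1 = 24.1.
Posterior ∝ λ^6e^(−10λ) · λ^3e^(−24.1λ) = λ^9e^(−34.1λ), i.e. Gamma(10, 34.1).
Mode = (a−1)/b = 9/34.1 ≈ 0.2639.

λ̂_MAP = 0.2639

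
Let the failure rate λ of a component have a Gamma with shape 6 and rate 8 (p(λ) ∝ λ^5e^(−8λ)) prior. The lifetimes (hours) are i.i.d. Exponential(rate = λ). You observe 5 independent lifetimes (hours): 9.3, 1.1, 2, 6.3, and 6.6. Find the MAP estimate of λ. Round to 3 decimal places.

The Exponential(rate=λ) likelihood is ∝ λ^n e^(−λΣtᵢ). Here n = 5 and Σtᵢ = 9.3 + 1.1 + 2 + 6.3 + 6.6 = 25.3.
Posterior ∝ λ^5e^(−8λ) · λ^5e^(−25.3λ) = λ^10e^(−33.3λ), i.e. Gamma(11, 33.3).
Mode = (a−1)/b = 10/33.3 ≈ 0.300.

λ̂_MAP = 0.300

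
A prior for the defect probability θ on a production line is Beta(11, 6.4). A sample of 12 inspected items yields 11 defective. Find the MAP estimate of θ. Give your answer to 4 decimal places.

Prior: Beta(11, 6.4).
Data: 11 successes in 12 trials. The binomial likelihood contributes θ^11(1−θ)^1, so the posterior is Beta(11+11, 6.4+1) = Beta(22, 7.4).
For Beta(a, b) with a, b > 1 the mode is (a−1)/(a+b−2) = 21/27.4 ≈ 0.7664.

θ̂_MAP = 0.7664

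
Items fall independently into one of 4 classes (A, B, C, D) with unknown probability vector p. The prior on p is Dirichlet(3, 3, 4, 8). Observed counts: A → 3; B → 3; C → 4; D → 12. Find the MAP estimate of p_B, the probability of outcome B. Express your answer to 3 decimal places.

The posterior is Dirichlet(αᵢ + nᵢ) = Dirichlet(6, 6, 8, 20).
For a Dirichlet(a₁,…,a_K) with all aᵢ > 1, the mode has j-th component (aⱼ − 1)/(Σaᵢ − K).
Here Σaᵢ = 40 and K = 4, so p_B = (6 − 1)/(40 − 4) = 5/36 ≈ 0.139.

MAP estimate of p_B = 0.139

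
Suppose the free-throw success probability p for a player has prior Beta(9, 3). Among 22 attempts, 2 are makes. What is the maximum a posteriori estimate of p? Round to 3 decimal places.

Prior: Beta(9, 3).
Data: 2 successes in 22 trials. The binomial likelihood contributes p^2(1−p)^20, so the posterior is Beta(9+2, 3+20) = Beta(11, 23).
For Beta(a, b) with a, b > 1 the mode is (a−1)/(a+b−2) = 10/32 ≈ 0.313.

p̂_MAP = 0.313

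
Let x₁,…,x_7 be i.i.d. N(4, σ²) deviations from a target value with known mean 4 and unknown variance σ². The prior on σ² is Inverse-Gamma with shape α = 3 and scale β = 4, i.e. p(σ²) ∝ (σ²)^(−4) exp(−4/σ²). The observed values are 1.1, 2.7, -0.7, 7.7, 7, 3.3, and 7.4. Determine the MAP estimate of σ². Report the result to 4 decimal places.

Sum of squared deviations about the known mean: SS = (1.1−4)² + (2.7−4)² + (-0.7−4)² + (7.7−4)² + (7−4)² + (3.3−4)² + (7.4−4)² = 66.93.
The Normal likelihood contributes (σ²)^(−n/2) exp(−SS/(2σ²)), so the posterior is Inverse-Gamma(α + n/2, β + SS/2) = Inverse-Gamma(6.5, 37.465).
The mode of Inverse-Gamma(a, b) is b/(a+1) = 37.465/7.5 ≈ 4.9953.

σ̂²_MAP = 4.9953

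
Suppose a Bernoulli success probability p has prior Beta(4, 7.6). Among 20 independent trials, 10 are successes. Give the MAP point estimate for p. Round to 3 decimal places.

p̂_MAP = 0.439

Prior: Beta(4, 7.6).
Data: 10 successes in 20 trials. The binomial likelihood contributes p^10(1−p)^10, so the posterior is Beta(4+10, 7.6+10) = Beta(14, 17.6).
For Beta(a, b) with a, b > 1 the mode is (a−1)/(a+b−2) = 13/29.6 ≈ 0.439.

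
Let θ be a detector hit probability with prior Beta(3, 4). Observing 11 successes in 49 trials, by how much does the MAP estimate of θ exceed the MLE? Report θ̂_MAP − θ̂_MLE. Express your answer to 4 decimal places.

MAP − MLE = 0.0163

Posterior is Beta(14, 42); MAP = (14−1)/(56−2) = 13/54 ≈ 0.24074.
MLE ignores the prior: θ̂_MLE = k/n = 11/49 ≈ 0.22449.
Difference = 13/54 − 11/49 = 43/2646 ≈ 0.0163.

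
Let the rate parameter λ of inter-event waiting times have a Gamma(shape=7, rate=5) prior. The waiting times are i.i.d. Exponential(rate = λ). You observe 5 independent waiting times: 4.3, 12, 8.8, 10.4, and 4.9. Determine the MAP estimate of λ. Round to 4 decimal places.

The Exponential(rate=λ) likelihood is ∝ λ^n e^(−λΣtᵢ). Here n = 5 and Σtᵢ = 4.3 + 12 + 8.8 + 10.4 + 4.9 = 40.4.
Posterior ∝ λ^6e^(−5λ) · λ^5e^(−40.4λ) = λ^11e^(−45.4λ), i.e. Gamma(12, 45.4).
Mode = (a−1)/b = 11/45.4 ≈ 0.2423.

λ̂_MAP = 0.2423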